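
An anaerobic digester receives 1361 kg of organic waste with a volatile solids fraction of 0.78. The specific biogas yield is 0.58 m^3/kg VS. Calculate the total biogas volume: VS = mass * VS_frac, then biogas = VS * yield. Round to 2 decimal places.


Compute volatile solids:
  VS = mass * VS_fraction = 1361 * 0.78 = 1061.58 kg
Calculate biogas volume:
  Biogas = VS * specific_yield = 1061.58 * 0.58
  Biogas = 615.72 m^3

615.72


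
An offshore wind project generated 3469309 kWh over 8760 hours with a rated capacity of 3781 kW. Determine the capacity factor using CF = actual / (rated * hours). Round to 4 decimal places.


Capacity factor = actual output / maximum possible output
Maximum possible = rated * hours = 3781 * 8760 = 33121560 kWh
CF = 3469309 / 33121560
CF = 0.1047

0.1047


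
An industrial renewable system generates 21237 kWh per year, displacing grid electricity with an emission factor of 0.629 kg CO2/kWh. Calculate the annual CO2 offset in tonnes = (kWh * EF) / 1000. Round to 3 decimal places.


CO2 offset in kg = generation * emission_factor
CO2 offset = 21237 * 0.629 = 13358.07 kg
Convert to tonnes:
  CO2 offset = 13358.07 / 1000 = 13.358 tonnes

13.358


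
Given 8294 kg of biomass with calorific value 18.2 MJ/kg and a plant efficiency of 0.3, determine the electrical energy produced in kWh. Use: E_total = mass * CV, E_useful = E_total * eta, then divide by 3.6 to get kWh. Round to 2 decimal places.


Total energy = mass * CV = 8294 * 18.2 = 150950.8 MJ
Useful energy = total * eta = 150950.8 * 0.3 = 45285.24 MJ
Convert to kWh: 45285.24 / 3.6
Useful energy = 12579.23 kWh

12579.23


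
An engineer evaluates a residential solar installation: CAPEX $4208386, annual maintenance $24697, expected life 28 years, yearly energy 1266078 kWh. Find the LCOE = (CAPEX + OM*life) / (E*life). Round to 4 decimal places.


Total cost = CAPEX + OM * lifetime = 4208386 + 24697 * 28 = 4208386 + 691516 = 4899902
Total generation = annual * lifetime = 1266078 * 28 = 35450184 kWh
LCOE = 4899902 / 35450184
LCOE = 0.1382 $/kWh

0.1382


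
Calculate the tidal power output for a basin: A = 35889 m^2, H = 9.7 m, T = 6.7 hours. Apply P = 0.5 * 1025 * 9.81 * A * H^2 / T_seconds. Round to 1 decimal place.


Convert period to seconds: T = 6.7 * 3600 = 24120.0 s
H^2 = 9.7^2 = 94.09
P = 0.5 * rho * g * A * H^2 / T
P = 0.5 * 1025 * 9.81 * 35889 * 94.09 / 24120.0
P = 703866.7 W

703866.7


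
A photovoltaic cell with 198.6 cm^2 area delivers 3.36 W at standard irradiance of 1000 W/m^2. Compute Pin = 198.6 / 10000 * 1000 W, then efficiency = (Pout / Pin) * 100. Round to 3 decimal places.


First compute the input power:
  Pin = area_cm2 / 10000 * G = 198.6 / 10000 * 1000 = 19.86 W
Then compute efficiency:
  Efficiency = (Pout / Pin) * 100 = (3.36 / 19.86) * 100
  Efficiency = 16.918%

16.918


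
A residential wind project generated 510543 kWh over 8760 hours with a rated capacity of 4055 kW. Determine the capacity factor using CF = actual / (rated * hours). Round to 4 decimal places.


Capacity factor = actual output / maximum possible output
Maximum possible = rated * hours = 4055 * 8760 = 35521800 kWh
CF = 510543 / 35521800
CF = 0.0144

0.0144


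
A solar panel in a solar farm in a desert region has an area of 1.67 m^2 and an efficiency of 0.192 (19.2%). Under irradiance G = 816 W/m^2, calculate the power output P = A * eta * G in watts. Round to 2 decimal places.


Use the solar power formula P = A * eta * G.
Given: A = 1.67 m^2, eta = 0.192, G = 816 W/m^2
P = 1.67 * 0.192 * 816
P = 261.64 W

261.64


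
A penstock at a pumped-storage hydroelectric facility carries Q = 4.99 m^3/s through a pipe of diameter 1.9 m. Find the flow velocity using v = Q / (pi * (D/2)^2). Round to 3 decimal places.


Compute pipe cross-sectional area:
  A = pi * (D/2)^2 = pi * (1.9/2)^2 = 2.8353 m^2
Calculate velocity:
  v = Q / A = 4.99 / 2.8353
  v = 1.760 m/s

1.760


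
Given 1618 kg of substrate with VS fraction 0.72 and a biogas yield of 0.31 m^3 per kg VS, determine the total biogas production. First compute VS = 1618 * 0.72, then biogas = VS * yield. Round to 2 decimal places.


Compute volatile solids:
  VS = mass * VS_fraction = 1618 * 0.72 = 1164.96 kg
Calculate biogas volume:
  Biogas = VS * specific_yield = 1164.96 * 0.31
  Biogas = 361.14 m^3

361.14


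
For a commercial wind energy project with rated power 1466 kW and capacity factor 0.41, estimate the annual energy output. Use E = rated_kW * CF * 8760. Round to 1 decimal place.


Annual energy = rated_kW * capacity_factor * hours_per_year
Given: P_rated = 1466 kW, CF = 0.41, hours = 8760
E = 1466 * 0.41 * 8760
E = 5265285.6 kWh

5265285.6


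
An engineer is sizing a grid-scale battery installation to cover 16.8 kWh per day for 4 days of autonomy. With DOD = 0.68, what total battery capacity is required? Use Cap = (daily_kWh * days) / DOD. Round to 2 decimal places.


Total energy needed = daily * days = 16.8 * 4 = 67.2 kWh
Account for depth of discharge:
  Cap = total_energy / DOD = 67.2 / 0.68
  Cap = 98.82 kWh

98.82


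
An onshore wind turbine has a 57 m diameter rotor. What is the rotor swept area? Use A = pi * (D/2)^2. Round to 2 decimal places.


Compute the rotor radius:
  r = D / 2 = 57 / 2 = 28.5 m
Calculate swept area:
  A = pi * r^2 = pi * 28.5^2
  A = 2551.76 m^2

2551.76


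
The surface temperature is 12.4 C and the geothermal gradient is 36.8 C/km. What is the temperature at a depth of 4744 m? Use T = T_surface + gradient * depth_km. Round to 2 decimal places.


Convert depth to km: 4744 / 1000 = 4.744 km
Temperature increase = gradient * depth_km = 36.8 * 4.744 = 174.58 C
Temperature at depth = T_surface + delta_T = 12.4 + 174.58
T = 186.98 C

186.98


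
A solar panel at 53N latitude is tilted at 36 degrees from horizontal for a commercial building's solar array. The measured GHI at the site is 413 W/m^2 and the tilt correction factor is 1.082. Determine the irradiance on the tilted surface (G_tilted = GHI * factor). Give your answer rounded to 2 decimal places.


Identify the given values:
  GHI = 413 W/m^2, tilt correction factor = 1.082
Apply the formula G_tilted = GHI * factor:
  G_tilted = 413 * 1.082
  G_tilted = 446.87 W/m^2

446.87


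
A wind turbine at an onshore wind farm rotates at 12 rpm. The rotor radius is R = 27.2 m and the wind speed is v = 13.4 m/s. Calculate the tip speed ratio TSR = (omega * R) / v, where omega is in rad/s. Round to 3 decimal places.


Convert rotational speed to rad/s:
  omega = 12 * 2 * pi / 60 = 1.2566 rad/s
Compute tip speed:
  v_tip = omega * R = 1.2566 * 27.2 = 34.181 m/s
Tip speed ratio:
  TSR = v_tip / v_wind = 34.181 / 13.4 = 2.551

2.551


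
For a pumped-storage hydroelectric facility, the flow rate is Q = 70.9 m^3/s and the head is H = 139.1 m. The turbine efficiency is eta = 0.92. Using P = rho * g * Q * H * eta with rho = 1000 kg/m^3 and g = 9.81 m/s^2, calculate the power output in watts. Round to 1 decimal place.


Apply the hydropower formula P = rho * g * Q * H * eta
rho * g = 1000 * 9.81 = 9810.0
P = 9810.0 * 70.9 * 139.1 * 0.92
P = 89008237.2 W

89008237.2


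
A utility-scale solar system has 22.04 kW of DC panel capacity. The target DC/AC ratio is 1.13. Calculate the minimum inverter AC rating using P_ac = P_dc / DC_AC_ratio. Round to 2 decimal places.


The inverter AC capacity is determined by the DC/AC ratio.
Given: P_dc = 22.04 kW, DC/AC ratio = 1.13
P_ac = P_dc / ratio = 22.04 / 1.13
P_ac = 19.50 kW

19.50


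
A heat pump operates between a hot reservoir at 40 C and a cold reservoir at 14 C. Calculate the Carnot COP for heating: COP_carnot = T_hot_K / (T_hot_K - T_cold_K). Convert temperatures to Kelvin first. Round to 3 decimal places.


Convert to Kelvin:
  T_hot = 40 + 273.15 = 313.15 K
  T_cold = 14 + 273.15 = 287.15 K
Apply Carnot COP formula:
  COP = T_hot_K / (T_hot_K - T_cold_K) = 313.15 / 26.0
  COP = 12.044

12.044


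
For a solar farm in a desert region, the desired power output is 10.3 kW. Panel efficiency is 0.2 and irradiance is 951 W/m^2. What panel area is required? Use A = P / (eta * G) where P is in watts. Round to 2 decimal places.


Convert target power to watts: P = 10.3 * 1000 = 10300.0 W
Compute denominator: eta * G = 0.2 * 951 = 190.2
Required area A = P / (eta * G) = 10300.0 / 190.2
A = 54.15 m^2

54.15


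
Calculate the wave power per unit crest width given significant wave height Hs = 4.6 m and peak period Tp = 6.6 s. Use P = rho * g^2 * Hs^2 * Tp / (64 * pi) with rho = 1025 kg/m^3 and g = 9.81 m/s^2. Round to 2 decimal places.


Apply wave power formula:
  g^2 = 9.81^2 = 96.2361
  Hs^2 = 4.6^2 = 21.16
  Numerator = rho * g^2 * Hs^2 * Tp = 1025 * 96.2361 * 21.16 * 6.6 = 13775947.5
  Denominator = 64 * pi = 201.0619
  P = 13775947.5 / 201.0619 = 68515.94 W/m

68515.94


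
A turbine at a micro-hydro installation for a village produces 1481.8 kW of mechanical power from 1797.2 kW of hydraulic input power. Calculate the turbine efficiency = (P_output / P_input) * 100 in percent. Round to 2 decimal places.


Turbine efficiency = (output power / input power) * 100
eta = (1481.8 / 1797.2) * 100
eta = 82.45%

82.45


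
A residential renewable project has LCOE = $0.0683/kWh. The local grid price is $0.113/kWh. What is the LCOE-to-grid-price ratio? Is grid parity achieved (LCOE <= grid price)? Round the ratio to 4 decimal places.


Compare LCOE to grid price:
  LCOE = $0.0683/kWh, Grid price = $0.113/kWh
  Ratio = LCOE / grid_price = 0.0683 / 0.113 = 0.6044
  Grid parity achieved (ratio <= 1)? yes

0.6044


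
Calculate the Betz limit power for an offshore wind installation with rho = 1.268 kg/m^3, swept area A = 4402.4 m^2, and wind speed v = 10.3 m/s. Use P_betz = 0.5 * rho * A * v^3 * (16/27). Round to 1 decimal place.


The Betz coefficient Cp_max = 16/27 = 0.5926
v^3 = 10.3^3 = 1092.727
P_betz = 0.5 * rho * A * v^3 * Cp_max
P_betz = 0.5 * 1.268 * 4402.4 * 1092.727 * 0.5926
P_betz = 1807368.3 W

1807368.3


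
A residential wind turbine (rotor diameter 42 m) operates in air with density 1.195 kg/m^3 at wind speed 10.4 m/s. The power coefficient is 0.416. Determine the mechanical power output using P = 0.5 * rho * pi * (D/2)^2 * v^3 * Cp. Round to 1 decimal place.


Step 1 -- Compute swept area:
  A = pi * (D/2)^2 = pi * (42/2)^2 = 1385.44 m^2
Step 2 -- Apply wind power equation:
  P = 0.5 * rho * A * v^3 * Cp
  v^3 = 10.4^3 = 1124.864
  P = 0.5 * 1.195 * 1385.44 * 1124.864 * 0.416
  P = 387364.4 W

387364.4


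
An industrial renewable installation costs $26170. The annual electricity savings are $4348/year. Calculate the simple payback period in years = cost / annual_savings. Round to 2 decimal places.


Simple payback period = initial cost / annual savings
Payback = 26170 / 4348
Payback = 6.02 years

6.02


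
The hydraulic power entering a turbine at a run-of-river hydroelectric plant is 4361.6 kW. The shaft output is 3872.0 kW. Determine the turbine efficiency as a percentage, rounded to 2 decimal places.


Turbine efficiency = (output power / input power) * 100
eta = (3872.0 / 4361.6) * 100
eta = 88.77%

88.77


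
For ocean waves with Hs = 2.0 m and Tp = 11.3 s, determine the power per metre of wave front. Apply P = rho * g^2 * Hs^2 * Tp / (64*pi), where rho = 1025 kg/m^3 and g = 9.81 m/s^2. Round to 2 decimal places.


Apply wave power formula:
  g^2 = 9.81^2 = 96.2361
  Hs^2 = 2.0^2 = 4.0
  Numerator = rho * g^2 * Hs^2 * Tp = 1025 * 96.2361 * 4.0 * 11.3 = 4458618.51
  Denominator = 64 * pi = 201.0619
  P = 4458618.51 / 201.0619 = 22175.35 W/m

22175.35


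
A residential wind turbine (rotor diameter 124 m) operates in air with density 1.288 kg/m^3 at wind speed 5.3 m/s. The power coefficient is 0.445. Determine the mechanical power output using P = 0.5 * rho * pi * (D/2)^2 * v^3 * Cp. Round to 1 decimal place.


Step 1 -- Compute swept area:
  A = pi * (D/2)^2 = pi * (124/2)^2 = 12076.28 m^2
Step 2 -- Apply wind power equation:
  P = 0.5 * rho * A * v^3 * Cp
  v^3 = 5.3^3 = 148.877
  P = 0.5 * 1.288 * 12076.28 * 148.877 * 0.445
  P = 515236.6 W

515236.6


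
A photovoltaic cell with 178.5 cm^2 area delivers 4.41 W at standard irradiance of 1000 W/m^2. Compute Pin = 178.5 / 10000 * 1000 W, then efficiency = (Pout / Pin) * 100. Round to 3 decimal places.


First compute the input power:
  Pin = area_cm2 / 10000 * G = 178.5 / 10000 * 1000 = 17.85 W
Then compute efficiency:
  Efficiency = (Pout / Pin) * 100 = (4.41 / 17.85) * 100
  Efficiency = 24.706%

24.706


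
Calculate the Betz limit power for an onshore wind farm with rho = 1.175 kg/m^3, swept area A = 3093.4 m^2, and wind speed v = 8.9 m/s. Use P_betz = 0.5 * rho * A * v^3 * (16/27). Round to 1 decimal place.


The Betz coefficient Cp_max = 16/27 = 0.5926
v^3 = 8.9^3 = 704.969
P_betz = 0.5 * rho * A * v^3 * Cp_max
P_betz = 0.5 * 1.175 * 3093.4 * 704.969 * 0.5926
P_betz = 759224.5 W

759224.5


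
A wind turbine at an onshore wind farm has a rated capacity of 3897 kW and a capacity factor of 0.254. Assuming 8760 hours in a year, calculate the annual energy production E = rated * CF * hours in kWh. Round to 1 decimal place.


Annual energy = rated_kW * capacity_factor * hours_per_year
Given: P_rated = 3897 kW, CF = 0.254, hours = 8760
E = 3897 * 0.254 * 8760
E = 8670980.9 kWh

8670980.9


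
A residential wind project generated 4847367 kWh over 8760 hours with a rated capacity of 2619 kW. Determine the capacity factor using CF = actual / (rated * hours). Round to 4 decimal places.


Capacity factor = actual output / maximum possible output
Maximum possible = rated * hours = 2619 * 8760 = 22942440 kWh
CF = 4847367 / 22942440
CF = 0.2113

0.2113


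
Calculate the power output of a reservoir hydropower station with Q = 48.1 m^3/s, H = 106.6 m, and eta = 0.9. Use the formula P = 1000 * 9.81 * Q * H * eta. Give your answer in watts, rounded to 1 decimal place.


Apply the hydropower formula P = rho * g * Q * H * eta
rho * g = 1000 * 9.81 = 9810.0
P = 9810.0 * 48.1 * 106.6 * 0.9
P = 45270344.3 W

45270344.3


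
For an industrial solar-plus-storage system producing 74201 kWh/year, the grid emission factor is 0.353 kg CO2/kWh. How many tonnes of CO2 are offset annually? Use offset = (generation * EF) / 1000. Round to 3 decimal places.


CO2 offset in kg = generation * emission_factor
CO2 offset = 74201 * 0.353 = 26192.95 kg
Convert to tonnes:
  CO2 offset = 26192.95 / 1000 = 26.193 tonnes

26.193


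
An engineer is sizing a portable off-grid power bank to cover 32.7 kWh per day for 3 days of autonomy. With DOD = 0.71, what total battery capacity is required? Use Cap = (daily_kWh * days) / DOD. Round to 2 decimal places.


Total energy needed = daily * days = 32.7 * 3 = 98.1 kWh
Account for depth of discharge:
  Cap = total_energy / DOD = 98.1 / 0.71
  Cap = 138.17 kWh

138.17


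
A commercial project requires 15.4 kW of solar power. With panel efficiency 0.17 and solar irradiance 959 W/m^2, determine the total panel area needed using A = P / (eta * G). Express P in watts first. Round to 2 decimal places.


Convert target power to watts: P = 15.4 * 1000 = 15400.0 W
Compute denominator: eta * G = 0.17 * 959 = 163.03
Required area A = P / (eta * G) = 15400.0 / 163.03
A = 94.46 m^2

94.46


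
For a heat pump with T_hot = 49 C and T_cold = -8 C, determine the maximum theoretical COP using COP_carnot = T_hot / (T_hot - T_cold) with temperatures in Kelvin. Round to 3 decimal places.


Convert to Kelvin:
  T_hot = 49 + 273.15 = 322.15 K
  T_cold = -8 + 273.15 = 265.15 K
Apply Carnot COP formula:
  COP = T_hot_K / (T_hot_K - T_cold_K) = 322.15 / 57.0
  COP = 5.652

5.652


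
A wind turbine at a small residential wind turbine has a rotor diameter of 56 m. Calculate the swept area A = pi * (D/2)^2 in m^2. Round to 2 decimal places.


Compute the rotor radius:
  r = D / 2 = 56 / 2 = 28.0 m
Calculate swept area:
  A = pi * r^2 = pi * 28.0^2
  A = 2463.01 m^2

2463.01


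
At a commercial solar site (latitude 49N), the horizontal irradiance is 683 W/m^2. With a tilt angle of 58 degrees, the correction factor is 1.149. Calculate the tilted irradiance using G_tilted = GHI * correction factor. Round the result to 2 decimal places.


Identify the given values:
  GHI = 683 W/m^2, tilt correction factor = 1.149
Apply the formula G_tilted = GHI * factor:
  G_tilted = 683 * 1.149
  G_tilted = 784.77 W/m^2

784.77


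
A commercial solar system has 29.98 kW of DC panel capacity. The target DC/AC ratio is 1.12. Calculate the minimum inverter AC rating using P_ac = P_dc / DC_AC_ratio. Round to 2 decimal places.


The inverter AC capacity is determined by the DC/AC ratio.
Given: P_dc = 29.98 kW, DC/AC ratio = 1.12
P_ac = P_dc / ratio = 29.98 / 1.12
P_ac = 26.77 kW

26.77


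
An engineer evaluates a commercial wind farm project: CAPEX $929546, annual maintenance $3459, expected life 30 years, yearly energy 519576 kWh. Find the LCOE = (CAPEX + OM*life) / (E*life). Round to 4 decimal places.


Total cost = CAPEX + OM * lifetime = 929546 + 3459 * 30 = 929546 + 103770 = 1033316
Total generation = annual * lifetime = 519576 * 30 = 15587280 kWh
LCOE = 1033316 / 15587280
LCOE = 0.0663 $/kWh

0.0663


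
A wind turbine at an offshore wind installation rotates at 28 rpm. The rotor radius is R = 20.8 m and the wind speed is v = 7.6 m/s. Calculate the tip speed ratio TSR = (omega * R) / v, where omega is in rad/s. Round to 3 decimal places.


Convert rotational speed to rad/s:
  omega = 28 * 2 * pi / 60 = 2.9322 rad/s
Compute tip speed:
  v_tip = omega * R = 2.9322 * 20.8 = 60.989 m/s
Tip speed ratio:
  TSR = v_tip / v_wind = 60.989 / 7.6 = 8.025

8.025


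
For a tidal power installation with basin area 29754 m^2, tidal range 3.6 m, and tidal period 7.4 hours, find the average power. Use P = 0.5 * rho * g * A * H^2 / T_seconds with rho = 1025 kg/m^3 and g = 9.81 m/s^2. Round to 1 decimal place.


Convert period to seconds: T = 7.4 * 3600 = 26640.0 s
H^2 = 3.6^2 = 12.96
P = 0.5 * rho * g * A * H^2 / T
P = 0.5 * 1025 * 9.81 * 29754 * 12.96 / 26640.0
P = 72774.5 W

72774.5


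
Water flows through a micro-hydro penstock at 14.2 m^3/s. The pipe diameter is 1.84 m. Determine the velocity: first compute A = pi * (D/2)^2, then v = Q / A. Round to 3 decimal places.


Compute pipe cross-sectional area:
  A = pi * (D/2)^2 = pi * (1.84/2)^2 = 2.659 m^2
Calculate velocity:
  v = Q / A = 14.2 / 2.659
  v = 5.340 m/s

5.340


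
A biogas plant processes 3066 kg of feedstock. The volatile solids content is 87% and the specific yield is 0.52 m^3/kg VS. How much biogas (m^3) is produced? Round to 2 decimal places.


Compute volatile solids:
  VS = mass * VS_fraction = 3066 * 0.87 = 2667.42 kg
Calculate biogas volume:
  Biogas = VS * specific_yield = 2667.42 * 0.52
  Biogas = 1387.06 m^3

1387.06


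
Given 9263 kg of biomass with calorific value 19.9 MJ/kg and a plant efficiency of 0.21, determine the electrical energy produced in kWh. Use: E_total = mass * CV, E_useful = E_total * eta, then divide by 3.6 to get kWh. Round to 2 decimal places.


Total energy = mass * CV = 9263 * 19.9 = 184333.7 MJ
Useful energy = total * eta = 184333.7 * 0.21 = 38710.08 MJ
Convert to kWh: 38710.08 / 3.6
Useful energy = 10752.80 kWh

10752.80


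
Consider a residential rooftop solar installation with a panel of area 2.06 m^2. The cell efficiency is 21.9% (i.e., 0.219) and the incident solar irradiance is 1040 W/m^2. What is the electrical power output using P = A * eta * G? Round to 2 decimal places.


Use the solar power formula P = A * eta * G.
Given: A = 2.06 m^2, eta = 0.219, G = 1040 W/m^2
P = 2.06 * 0.219 * 1040
P = 469.19 W

469.19


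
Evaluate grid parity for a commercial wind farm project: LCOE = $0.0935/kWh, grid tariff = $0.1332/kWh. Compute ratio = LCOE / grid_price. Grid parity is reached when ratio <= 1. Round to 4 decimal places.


Compare LCOE to grid price:
  LCOE = $0.0935/kWh, Grid price = $0.1332/kWh
  Ratio = LCOE / grid_price = 0.0935 / 0.1332 = 0.7020
  Grid parity achieved (ratio <= 1)? yes

0.7020


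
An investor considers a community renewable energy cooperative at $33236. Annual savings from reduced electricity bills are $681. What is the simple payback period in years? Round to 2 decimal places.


Simple payback period = initial cost / annual savings
Payback = 33236 / 681
Payback = 48.80 years

48.80


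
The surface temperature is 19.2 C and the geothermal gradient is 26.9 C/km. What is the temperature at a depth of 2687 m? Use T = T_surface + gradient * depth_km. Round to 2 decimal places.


Convert depth to km: 2687 / 1000 = 2.687 km
Temperature increase = gradient * depth_km = 26.9 * 2.687 = 72.28 C
Temperature at depth = T_surface + delta_T = 19.2 + 72.28
T = 91.48 C

91.48


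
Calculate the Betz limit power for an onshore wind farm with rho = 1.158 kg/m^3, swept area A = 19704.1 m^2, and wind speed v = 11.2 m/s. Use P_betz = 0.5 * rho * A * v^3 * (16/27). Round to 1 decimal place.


The Betz coefficient Cp_max = 16/27 = 0.5926
v^3 = 11.2^3 = 1404.928
P_betz = 0.5 * rho * A * v^3 * Cp_max
P_betz = 0.5 * 1.158 * 19704.1 * 1404.928 * 0.5926
P_betz = 9498290.6 W

9498290.6


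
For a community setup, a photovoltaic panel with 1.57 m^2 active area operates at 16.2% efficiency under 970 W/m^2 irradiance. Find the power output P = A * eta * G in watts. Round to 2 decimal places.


Use the solar power formula P = A * eta * G.
Given: A = 1.57 m^2, eta = 0.162, G = 970 W/m^2
P = 1.57 * 0.162 * 970
P = 246.71 W

246.71


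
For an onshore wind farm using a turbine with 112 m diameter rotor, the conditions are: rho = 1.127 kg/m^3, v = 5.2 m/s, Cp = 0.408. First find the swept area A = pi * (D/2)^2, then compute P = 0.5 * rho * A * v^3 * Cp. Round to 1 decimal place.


Step 1 -- Compute swept area:
  A = pi * (D/2)^2 = pi * (112/2)^2 = 9852.03 m^2
Step 2 -- Apply wind power equation:
  P = 0.5 * rho * A * v^3 * Cp
  v^3 = 5.2^3 = 140.608
  P = 0.5 * 1.127 * 9852.03 * 140.608 * 0.408
  P = 318485.8 W

318485.8


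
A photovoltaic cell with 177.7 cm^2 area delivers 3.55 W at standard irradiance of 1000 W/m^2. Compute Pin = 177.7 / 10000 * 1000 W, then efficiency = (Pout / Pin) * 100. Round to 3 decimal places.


First compute the input power:
  Pin = area_cm2 / 10000 * G = 177.7 / 10000 * 1000 = 17.77 W
Then compute efficiency:
  Efficiency = (Pout / Pin) * 100 = (3.55 / 17.77) * 100
  Efficiency = 19.977%

19.977


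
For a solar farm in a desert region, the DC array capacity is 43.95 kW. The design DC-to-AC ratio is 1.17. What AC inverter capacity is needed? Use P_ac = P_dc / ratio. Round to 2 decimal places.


The inverter AC capacity is determined by the DC/AC ratio.
Given: P_dc = 43.95 kW, DC/AC ratio = 1.17
P_ac = P_dc / ratio = 43.95 / 1.17
P_ac = 37.56 kW

37.56


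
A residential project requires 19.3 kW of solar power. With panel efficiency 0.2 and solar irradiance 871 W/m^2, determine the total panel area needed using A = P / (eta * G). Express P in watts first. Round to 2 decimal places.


Convert target power to watts: P = 19.3 * 1000 = 19300.0 W
Compute denominator: eta * G = 0.2 * 871 = 174.2
Required area A = P / (eta * G) = 19300.0 / 174.2
A = 110.79 m^2

110.79


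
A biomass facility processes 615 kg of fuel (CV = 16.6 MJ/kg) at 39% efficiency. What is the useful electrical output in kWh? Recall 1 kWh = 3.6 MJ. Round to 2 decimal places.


Total energy = mass * CV = 615 * 16.6 = 10209.0 MJ
Useful energy = total * eta = 10209.0 * 0.39 = 3981.51 MJ
Convert to kWh: 3981.51 / 3.6
Useful energy = 1105.98 kWh

1105.98


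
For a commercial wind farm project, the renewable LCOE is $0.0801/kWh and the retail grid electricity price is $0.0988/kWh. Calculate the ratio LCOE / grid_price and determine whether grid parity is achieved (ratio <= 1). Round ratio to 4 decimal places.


Compare LCOE to grid price:
  LCOE = $0.0801/kWh, Grid price = $0.0988/kWh
  Ratio = LCOE / grid_price = 0.0801 / 0.0988 = 0.8107
  Grid parity achieved (ratio <= 1)? yes

0.8107


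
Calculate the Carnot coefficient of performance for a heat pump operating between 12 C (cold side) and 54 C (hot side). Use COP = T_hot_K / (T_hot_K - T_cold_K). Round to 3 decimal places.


Convert to Kelvin:
  T_hot = 54 + 273.15 = 327.15 K
  T_cold = 12 + 273.15 = 285.15 K
Apply Carnot COP formula:
  COP = T_hot_K / (T_hot_K - T_cold_K) = 327.15 / 42.0
  COP = 7.789

7.789


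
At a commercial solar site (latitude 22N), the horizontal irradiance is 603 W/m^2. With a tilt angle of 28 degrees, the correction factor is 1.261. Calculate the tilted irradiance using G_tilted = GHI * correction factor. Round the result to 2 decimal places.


Identify the given values:
  GHI = 603 W/m^2, tilt correction factor = 1.261
Apply the formula G_tilted = GHI * factor:
  G_tilted = 603 * 1.261
  G_tilted = 760.38 W/m^2

760.38


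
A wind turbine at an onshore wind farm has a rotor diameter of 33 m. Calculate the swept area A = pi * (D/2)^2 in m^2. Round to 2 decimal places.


Compute the rotor radius:
  r = D / 2 = 33 / 2 = 16.5 m
Calculate swept area:
  A = pi * r^2 = pi * 16.5^2
  A = 855.30 m^2

855.30


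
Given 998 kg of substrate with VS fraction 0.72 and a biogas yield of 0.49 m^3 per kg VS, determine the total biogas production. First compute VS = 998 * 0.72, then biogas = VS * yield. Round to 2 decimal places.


Compute volatile solids:
  VS = mass * VS_fraction = 998 * 0.72 = 718.56 kg
Calculate biogas volume:
  Biogas = VS * specific_yield = 718.56 * 0.49
  Biogas = 352.09 m^3

352.09


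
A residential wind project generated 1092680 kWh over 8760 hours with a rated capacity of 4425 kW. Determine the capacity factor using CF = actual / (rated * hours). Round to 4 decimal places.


Capacity factor = actual output / maximum possible output
Maximum possible = rated * hours = 4425 * 8760 = 38763000 kWh
CF = 1092680 / 38763000
CF = 0.0282

0.0282


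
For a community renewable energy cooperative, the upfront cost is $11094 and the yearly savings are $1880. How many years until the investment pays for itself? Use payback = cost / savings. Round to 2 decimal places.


Simple payback period = initial cost / annual savings
Payback = 11094 / 1880
Payback = 5.90 years

5.90


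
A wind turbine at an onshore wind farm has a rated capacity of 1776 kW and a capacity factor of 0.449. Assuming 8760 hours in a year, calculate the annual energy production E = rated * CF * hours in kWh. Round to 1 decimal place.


Annual energy = rated_kW * capacity_factor * hours_per_year
Given: P_rated = 1776 kW, CF = 0.449, hours = 8760
E = 1776 * 0.449 * 8760
E = 6985434.2 kWh

6985434.2


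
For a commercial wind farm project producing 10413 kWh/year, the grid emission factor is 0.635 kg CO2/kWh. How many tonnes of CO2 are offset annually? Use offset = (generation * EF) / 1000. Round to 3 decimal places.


CO2 offset in kg = generation * emission_factor
CO2 offset = 10413 * 0.635 = 6612.26 kg
Convert to tonnes:
  CO2 offset = 6612.26 / 1000 = 6.612 tonnes

6.612


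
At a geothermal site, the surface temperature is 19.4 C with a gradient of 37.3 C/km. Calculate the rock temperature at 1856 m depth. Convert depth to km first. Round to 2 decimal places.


Convert depth to km: 1856 / 1000 = 1.856 km
Temperature increase = gradient * depth_km = 37.3 * 1.856 = 69.23 C
Temperature at depth = T_surface + delta_T = 19.4 + 69.23
T = 88.63 C

88.63


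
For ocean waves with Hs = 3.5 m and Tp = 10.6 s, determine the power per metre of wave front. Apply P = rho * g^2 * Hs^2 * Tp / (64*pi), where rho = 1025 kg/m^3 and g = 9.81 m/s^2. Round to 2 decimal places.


Apply wave power formula:
  g^2 = 9.81^2 = 96.2361
  Hs^2 = 3.5^2 = 12.25
  Numerator = rho * g^2 * Hs^2 * Tp = 1025 * 96.2361 * 12.25 * 10.6 = 12808664.02
  Denominator = 64 * pi = 201.0619
  P = 12808664.02 / 201.0619 = 63705.07 W/m

63705.07


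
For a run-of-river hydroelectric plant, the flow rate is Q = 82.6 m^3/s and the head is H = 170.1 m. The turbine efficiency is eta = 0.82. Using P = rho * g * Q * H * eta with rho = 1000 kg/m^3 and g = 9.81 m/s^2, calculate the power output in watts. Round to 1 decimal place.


Apply the hydropower formula P = rho * g * Q * H * eta
rho * g = 1000 * 9.81 = 9810.0
P = 9810.0 * 82.6 * 170.1 * 0.82
P = 113023101.5 W

113023101.5


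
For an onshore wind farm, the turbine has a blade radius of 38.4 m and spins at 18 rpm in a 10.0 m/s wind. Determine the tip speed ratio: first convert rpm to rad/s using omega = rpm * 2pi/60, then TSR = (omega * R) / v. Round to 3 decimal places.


Convert rotational speed to rad/s:
  omega = 18 * 2 * pi / 60 = 1.885 rad/s
Compute tip speed:
  v_tip = omega * R = 1.885 * 38.4 = 72.382 m/s
Tip speed ratio:
  TSR = v_tip / v_wind = 72.382 / 10.0 = 7.238

7.238


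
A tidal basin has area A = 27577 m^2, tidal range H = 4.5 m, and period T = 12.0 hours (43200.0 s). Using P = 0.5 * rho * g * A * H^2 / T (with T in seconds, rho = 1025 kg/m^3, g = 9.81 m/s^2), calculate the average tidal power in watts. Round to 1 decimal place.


Convert period to seconds: T = 12.0 * 3600 = 43200.0 s
H^2 = 4.5^2 = 20.25
P = 0.5 * rho * g * A * H^2 / T
P = 0.5 * 1025 * 9.81 * 27577 * 20.25 / 43200.0
P = 64990.7 W

64990.7


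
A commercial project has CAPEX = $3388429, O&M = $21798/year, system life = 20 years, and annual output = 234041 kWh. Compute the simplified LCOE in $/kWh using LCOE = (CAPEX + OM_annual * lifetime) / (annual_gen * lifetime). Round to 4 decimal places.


Total cost = CAPEX + OM * lifetime = 3388429 + 21798 * 20 = 3388429 + 435960 = 3824389
Total generation = annual * lifetime = 234041 * 20 = 4680820 kWh
LCOE = 3824389 / 4680820
LCOE = 0.8170 $/kWh

0.8170


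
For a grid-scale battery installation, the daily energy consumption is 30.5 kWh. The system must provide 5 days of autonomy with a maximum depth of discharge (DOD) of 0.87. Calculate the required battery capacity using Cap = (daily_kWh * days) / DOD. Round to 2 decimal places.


Total energy needed = daily * days = 30.5 * 5 = 152.5 kWh
Account for depth of discharge:
  Cap = total_energy / DOD = 152.5 / 0.87
  Cap = 175.29 kWh

175.29


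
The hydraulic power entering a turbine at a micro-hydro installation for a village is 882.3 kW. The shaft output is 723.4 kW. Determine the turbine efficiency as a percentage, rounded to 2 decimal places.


Turbine efficiency = (output power / input power) * 100
eta = (723.4 / 882.3) * 100
eta = 81.99%

81.99


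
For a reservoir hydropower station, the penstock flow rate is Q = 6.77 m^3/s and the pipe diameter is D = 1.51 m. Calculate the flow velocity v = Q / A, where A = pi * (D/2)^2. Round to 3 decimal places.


Compute pipe cross-sectional area:
  A = pi * (D/2)^2 = pi * (1.51/2)^2 = 1.7908 m^2
Calculate velocity:
  v = Q / A = 6.77 / 1.7908
  v = 3.780 m/s

3.780


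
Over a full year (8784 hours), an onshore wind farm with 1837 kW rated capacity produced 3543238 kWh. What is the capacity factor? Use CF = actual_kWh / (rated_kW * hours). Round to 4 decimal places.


Capacity factor = actual output / maximum possible output
Maximum possible = rated * hours = 1837 * 8784 = 16136208 kWh
CF = 3543238 / 16136208
CF = 0.2196

0.2196


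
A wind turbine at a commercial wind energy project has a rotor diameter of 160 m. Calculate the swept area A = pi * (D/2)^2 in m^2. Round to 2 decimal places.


Compute the rotor radius:
  r = D / 2 = 160 / 2 = 80.0 m
Calculate swept area:
  A = pi * r^2 = pi * 80.0^2
  A = 20106.19 m^2

20106.19


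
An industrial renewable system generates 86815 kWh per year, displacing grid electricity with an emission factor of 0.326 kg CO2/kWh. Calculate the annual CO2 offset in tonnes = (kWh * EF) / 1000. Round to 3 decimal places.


CO2 offset in kg = generation * emission_factor
CO2 offset = 86815 * 0.326 = 28301.69 kg
Convert to tonnes:
  CO2 offset = 28301.69 / 1000 = 28.302 tonnes

28.302


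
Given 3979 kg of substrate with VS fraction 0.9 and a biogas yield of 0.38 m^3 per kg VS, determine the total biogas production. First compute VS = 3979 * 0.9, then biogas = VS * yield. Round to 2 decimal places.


Compute volatile solids:
  VS = mass * VS_fraction = 3979 * 0.9 = 3581.1 kg
Calculate biogas volume:
  Biogas = VS * specific_yield = 3581.1 * 0.38
  Biogas = 1360.82 m^3

1360.82


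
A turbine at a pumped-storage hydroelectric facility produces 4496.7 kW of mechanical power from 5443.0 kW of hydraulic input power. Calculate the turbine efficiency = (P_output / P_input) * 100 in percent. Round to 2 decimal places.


Turbine efficiency = (output power / input power) * 100
eta = (4496.7 / 5443.0) * 100
eta = 82.61%

82.61


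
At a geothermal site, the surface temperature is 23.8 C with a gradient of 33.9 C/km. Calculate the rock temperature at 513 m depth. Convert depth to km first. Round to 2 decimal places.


Convert depth to km: 513 / 1000 = 0.513 km
Temperature increase = gradient * depth_km = 33.9 * 0.513 = 17.39 C
Temperature at depth = T_surface + delta_T = 23.8 + 17.39
T = 41.19 C

41.19


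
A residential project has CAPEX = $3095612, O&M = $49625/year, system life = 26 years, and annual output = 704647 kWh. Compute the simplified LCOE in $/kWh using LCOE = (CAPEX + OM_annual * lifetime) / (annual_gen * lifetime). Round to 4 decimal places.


Total cost = CAPEX + OM * lifetime = 3095612 + 49625 * 26 = 3095612 + 1290250 = 4385862
Total generation = annual * lifetime = 704647 * 26 = 18320822 kWh
LCOE = 4385862 / 18320822
LCOE = 0.2394 $/kWh

0.2394


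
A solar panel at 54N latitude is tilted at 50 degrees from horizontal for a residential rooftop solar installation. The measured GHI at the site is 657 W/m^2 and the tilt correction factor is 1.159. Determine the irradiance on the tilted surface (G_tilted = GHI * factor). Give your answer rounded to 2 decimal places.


Identify the given values:
  GHI = 657 W/m^2, tilt correction factor = 1.159
Apply the formula G_tilted = GHI * factor:
  G_tilted = 657 * 1.159
  G_tilted = 761.46 W/m^2

761.46


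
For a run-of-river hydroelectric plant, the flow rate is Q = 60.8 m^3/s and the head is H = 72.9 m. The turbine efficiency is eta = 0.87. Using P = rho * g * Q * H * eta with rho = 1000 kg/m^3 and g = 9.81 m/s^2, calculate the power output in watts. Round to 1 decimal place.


Apply the hydropower formula P = rho * g * Q * H * eta
rho * g = 1000 * 9.81 = 9810.0
P = 9810.0 * 60.8 * 72.9 * 0.87
P = 37828521.5 W

37828521.5


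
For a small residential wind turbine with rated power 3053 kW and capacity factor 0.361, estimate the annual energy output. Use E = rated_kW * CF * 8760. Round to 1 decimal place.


Annual energy = rated_kW * capacity_factor * hours_per_year
Given: P_rated = 3053 kW, CF = 0.361, hours = 8760
E = 3053 * 0.361 * 8760
E = 9654685.1 kWh

9654685.1


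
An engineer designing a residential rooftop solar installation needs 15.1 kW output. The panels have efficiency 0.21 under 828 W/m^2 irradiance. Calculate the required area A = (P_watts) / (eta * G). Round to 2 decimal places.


Convert target power to watts: P = 15.1 * 1000 = 15100.0 W
Compute denominator: eta * G = 0.21 * 828 = 173.88
Required area A = P / (eta * G) = 15100.0 / 173.88
A = 86.84 m^2

86.84


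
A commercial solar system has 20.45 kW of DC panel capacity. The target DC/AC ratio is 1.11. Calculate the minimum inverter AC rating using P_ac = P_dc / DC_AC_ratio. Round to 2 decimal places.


The inverter AC capacity is determined by the DC/AC ratio.
Given: P_dc = 20.45 kW, DC/AC ratio = 1.11
P_ac = P_dc / ratio = 20.45 / 1.11
P_ac = 18.42 kW

18.42


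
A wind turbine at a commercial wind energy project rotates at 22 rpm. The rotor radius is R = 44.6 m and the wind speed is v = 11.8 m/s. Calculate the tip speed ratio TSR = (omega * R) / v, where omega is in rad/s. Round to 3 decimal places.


Convert rotational speed to rad/s:
  omega = 22 * 2 * pi / 60 = 2.3038 rad/s
Compute tip speed:
  v_tip = omega * R = 2.3038 * 44.6 = 102.751 m/s
Tip speed ratio:
  TSR = v_tip / v_wind = 102.751 / 11.8 = 8.708

8.708


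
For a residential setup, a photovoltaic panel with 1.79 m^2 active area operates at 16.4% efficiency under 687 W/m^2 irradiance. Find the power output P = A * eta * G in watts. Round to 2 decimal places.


Use the solar power formula P = A * eta * G.
Given: A = 1.79 m^2, eta = 0.164, G = 687 W/m^2
P = 1.79 * 0.164 * 687
P = 201.68 W

201.68


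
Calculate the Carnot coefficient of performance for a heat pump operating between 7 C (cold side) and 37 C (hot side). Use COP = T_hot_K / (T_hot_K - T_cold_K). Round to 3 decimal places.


Convert to Kelvin:
  T_hot = 37 + 273.15 = 310.15 K
  T_cold = 7 + 273.15 = 280.15 K
Apply Carnot COP formula:
  COP = T_hot_K / (T_hot_K - T_cold_K) = 310.15 / 30.0
  COP = 10.338

10.338


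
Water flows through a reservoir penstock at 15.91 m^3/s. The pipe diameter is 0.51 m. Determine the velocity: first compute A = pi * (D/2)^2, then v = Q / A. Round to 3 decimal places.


Compute pipe cross-sectional area:
  A = pi * (D/2)^2 = pi * (0.51/2)^2 = 0.2043 m^2
Calculate velocity:
  v = Q / A = 15.91 / 0.2043
  v = 77.883 m/s

77.883


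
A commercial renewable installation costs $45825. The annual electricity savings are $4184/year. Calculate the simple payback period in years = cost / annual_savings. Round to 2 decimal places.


Simple payback period = initial cost / annual savings
Payback = 45825 / 4184
Payback = 10.95 years

10.95


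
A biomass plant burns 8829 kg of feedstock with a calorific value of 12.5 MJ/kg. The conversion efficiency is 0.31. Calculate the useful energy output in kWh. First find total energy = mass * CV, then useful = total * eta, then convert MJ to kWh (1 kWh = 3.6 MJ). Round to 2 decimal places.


Total energy = mass * CV = 8829 * 12.5 = 110362.5 MJ
Useful energy = total * eta = 110362.5 * 0.31 = 34212.38 MJ
Convert to kWh: 34212.38 / 3.6
Useful energy = 9503.44 kWh

9503.44


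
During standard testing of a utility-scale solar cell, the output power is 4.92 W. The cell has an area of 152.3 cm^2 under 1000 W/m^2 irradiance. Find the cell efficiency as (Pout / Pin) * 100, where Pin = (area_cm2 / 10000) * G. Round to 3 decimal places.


First compute the input power:
  Pin = area_cm2 / 10000 * G = 152.3 / 10000 * 1000 = 15.23 W
Then compute efficiency:
  Efficiency = (Pout / Pin) * 100 = (4.92 / 15.23) * 100
  Efficiency = 32.305%

32.305


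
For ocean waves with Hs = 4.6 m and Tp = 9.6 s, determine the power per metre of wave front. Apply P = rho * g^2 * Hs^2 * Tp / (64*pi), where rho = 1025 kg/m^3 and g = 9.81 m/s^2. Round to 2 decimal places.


Apply wave power formula:
  g^2 = 9.81^2 = 96.2361
  Hs^2 = 4.6^2 = 21.16
  Numerator = rho * g^2 * Hs^2 * Tp = 1025 * 96.2361 * 21.16 * 9.6 = 20037741.82
  Denominator = 64 * pi = 201.0619
  P = 20037741.82 / 201.0619 = 99659.55 W/m

99659.55


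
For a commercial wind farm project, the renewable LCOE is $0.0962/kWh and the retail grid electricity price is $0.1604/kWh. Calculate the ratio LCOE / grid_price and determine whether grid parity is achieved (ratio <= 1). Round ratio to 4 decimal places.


Compare LCOE to grid price:
  LCOE = $0.0962/kWh, Grid price = $0.1604/kWh
  Ratio = LCOE / grid_price = 0.0962 / 0.1604 = 0.5998
  Grid parity achieved (ratio <= 1)? yes

0.5998


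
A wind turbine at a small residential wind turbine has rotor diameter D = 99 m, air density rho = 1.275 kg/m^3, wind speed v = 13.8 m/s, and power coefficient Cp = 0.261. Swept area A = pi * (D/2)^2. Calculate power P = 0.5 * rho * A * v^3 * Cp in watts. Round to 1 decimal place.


Step 1 -- Compute swept area:
  A = pi * (D/2)^2 = pi * (99/2)^2 = 7697.69 m^2
Step 2 -- Apply wind power equation:
  P = 0.5 * rho * A * v^3 * Cp
  v^3 = 13.8^3 = 2628.072
  P = 0.5 * 1.275 * 7697.69 * 2628.072 * 0.261
  P = 3366031.9 W

3366031.9


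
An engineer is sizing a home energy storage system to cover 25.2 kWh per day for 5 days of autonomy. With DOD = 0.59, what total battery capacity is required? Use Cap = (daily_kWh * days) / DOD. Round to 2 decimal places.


Total energy needed = daily * days = 25.2 * 5 = 126.0 kWh
Account for depth of discharge:
  Cap = total_energy / DOD = 126.0 / 0.59
  Cap = 213.56 kWh

213.56
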